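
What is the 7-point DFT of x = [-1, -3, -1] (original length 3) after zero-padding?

Original 3-point DFT: [-5, 1.0000+1.7321i, 1.0000-1.7321i]
Zero-padded 7-point DFT provides frequency interpolation.

DFT_7([x, 0, ...]) = [-5, -2.6479+3.3204i, 0.5685+2.4909i, 1.0794+0.5198i, 1.0794-0.5198i, 0.5685-2.4909i, -2.6479-3.3204i]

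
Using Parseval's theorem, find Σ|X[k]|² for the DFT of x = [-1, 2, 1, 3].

Parseval: Σ|x[n]|² = (1/N)Σ|X[k]|², so Σ|X[k]|² = N·Σ|x[n]|² = 4·15.0000

Σ|X[k]|² = N·Σ|x[n]|² = 4·15.0000 = 60.0000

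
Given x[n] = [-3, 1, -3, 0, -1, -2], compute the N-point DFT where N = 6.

X[k] = Σ(n=0 to 5) x[n] · ω_6^(nk)
where ω_6 = e^(-2πi/6)

Computing each X[k]:
X[0] = -8
X[1] = -1.5000-0.8660i
X[2] = -0.5000-4.3301i
X[3] = -6
X[4] = -0.5000+4.3301i
X[5] = -1.5000+0.8660i

X = [-8, -1.5000-0.8660i, -0.5000-4.3301i, -6, -0.5000+4.3301i, -1.5000+0.8660i]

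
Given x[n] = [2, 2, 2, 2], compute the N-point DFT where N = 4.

X[k] = Σ(n=0 to 3) x[n] · ω_4^(nk)
where ω_4 = e^(-2πi/4)

Computing each X[k]:
X[0] = 8
X[1] = 0
X[2] = 0
X[3] = 0

X = [8, 0, 0, 0]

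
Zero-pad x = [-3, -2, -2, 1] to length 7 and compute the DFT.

Original 4-point DFT: [-6, -1+3i, -4, -1-3i]
Zero-padded 7-point DFT provides frequency interpolation.

DFT_7([x, 0, ...]) = [-6, -4.7029+3.0796i, -0.1295+1.8639i, -2.6676-1.6708i, -2.6676+1.6708i, -0.1295-1.8639i, -4.7029-3.0796i]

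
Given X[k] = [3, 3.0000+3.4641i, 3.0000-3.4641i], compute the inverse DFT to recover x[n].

x[n] = (1/3) Σ(k=0 to 2) X[k] · e^(2πikn/3)

Computing each x[n]:
x[0] = 3
x[1] = -2
x[2] = 2

x = [3, -2, 2]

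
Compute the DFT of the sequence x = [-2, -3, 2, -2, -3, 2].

X[k] = Σ(n=0 to 5) x[n] · ω_6^(nk)
where ω_6 = e^(-2πi/6)

Computing each X[k]:
X[0] = -6
X[1] = 0
X[2] = -3.0000+8.6603i
X[3] = 0
X[4] = -3.0000-8.6603i
X[5] = 0

X = [-6, 0, -3.0000+8.6603i, 0, -3.0000-8.6603i, 0]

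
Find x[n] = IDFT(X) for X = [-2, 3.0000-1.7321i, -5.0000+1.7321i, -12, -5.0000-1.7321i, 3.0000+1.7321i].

x[n] = (1/6) Σ(k=0 to 5) X[k] · e^(2πikn/6)

Computing each x[n]:
x[0] = -3
x[1] = 3
x[2] = -1
x[3] = -1
x[4] = -3
x[5] = 3

x = [-3, 3, -1, -1, -3, 3]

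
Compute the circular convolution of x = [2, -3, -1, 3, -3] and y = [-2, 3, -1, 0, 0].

(x ⊛ y)[n] = Σ(m=0 to 4) x[m] · y[(n-m) mod 5]

Computing each output sample:
(x ⊛ y)[0] = -16
(x ⊛ y)[1] = 15
(x ⊛ y)[2] = -9
(x ⊛ y)[3] = -6
(x ⊛ y)[4] = 16

x ⊛ y = [-16, 15, -9, -6, 16]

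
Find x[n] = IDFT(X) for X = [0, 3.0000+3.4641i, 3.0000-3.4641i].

x[n] = (1/3) Σ(k=0 to 2) X[k] · e^(2πikn/3)

Computing each x[n]:
x[0] = 2
x[1] = -3
x[2] = 1

x = [2, -3, 1]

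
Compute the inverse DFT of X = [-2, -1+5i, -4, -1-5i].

x[n] = (1/4) Σ(k=0 to 3) X[k] · e^(2πikn/4)

Computing each x[n]:
x[0] = -2
x[1] = -2
x[2] = -1
x[3] = 3

x = [-2, -2, -1, 3]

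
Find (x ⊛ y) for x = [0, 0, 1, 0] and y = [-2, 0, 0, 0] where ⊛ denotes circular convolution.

(x ⊛ y)[n] = Σ(m=0 to 3) x[m] · y[(n-m) mod 4]

Computing each output sample:
(x ⊛ y)[0] = 0
(x ⊛ y)[1] = 0
(x ⊛ y)[2] = -2
(x ⊛ y)[3] = 0

x ⊛ y = [0, 0, -2, 0]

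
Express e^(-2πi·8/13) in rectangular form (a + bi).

ω_13^8 = e^(-2πi·8/13)
= cos(-2π·8/13) + i·sin(-2π·8/13)
= cos(-16π/13) + i·sin(-16π/13)

ω_13^8 = cos(-16π/13) + i·sin(-16π/13) = -0.7485+0.6631i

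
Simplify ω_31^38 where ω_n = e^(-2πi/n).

Since ω_31^31 = 1, powers reduce modulo 31.
38 mod 31 = 7
So ω_31^38 = ω_31^7 = e^(-2πi·7/31)

ω_31^38 = ω_31^7 = 0.1514-0.9885i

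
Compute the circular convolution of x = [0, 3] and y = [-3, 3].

(x ⊛ y)[n] = Σ(m=0 to 1) x[m] · y[(n-m) mod 2]

Computing each output sample:
(x ⊛ y)[0] = 9
(x ⊛ y)[1] = -9

x ⊛ y = [9, -9]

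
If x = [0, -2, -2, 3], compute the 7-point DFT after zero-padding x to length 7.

Original 4-point DFT: [-1, 2+5i, -3, 2-5i]
Zero-padded 7-point DFT provides frequency interpolation.

DFT_7([x, 0, ...]) = [-1, -3.5048+2.2119i, 4.1174+3.4276i, -0.1126-3.6207i, -0.1126+3.6207i, 4.1174-3.4276i, -3.5048-2.2119i]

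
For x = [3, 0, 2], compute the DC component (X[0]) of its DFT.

X[0] = Σ(n=0 to 2) x[n] · ω_3^0 = Σ x[n]
= (3) + (0) + (2)

X[0] = 5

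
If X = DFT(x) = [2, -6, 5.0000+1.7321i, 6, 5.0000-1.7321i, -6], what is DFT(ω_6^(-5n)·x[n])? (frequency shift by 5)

Modulation property: DFT(ω_6^(-5n)·x[n]) = X[(k-5) mod 6], so circularly shift X by 5 positions.

X[k-5] = [-6, 5.0000+1.7321i, 6, 5.0000-1.7321i, -6, 2]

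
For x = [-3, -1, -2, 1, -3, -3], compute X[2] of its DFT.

X[2] = Σ(n=0 to 5) x[n] · ω_6^(2n) where ω_6 = e^(-2πi/6)
= (-3)·ω_6^0 + (-1)·ω_6^2 + (-2)·ω_6^4 + (1)·ω_6^6 + (-3)·ω_6^8 + (-3)·ω_6^10

X[2] = 2.5000-0.8660i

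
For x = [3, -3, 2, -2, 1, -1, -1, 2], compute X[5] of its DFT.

X[5] = Σ(n=0 to 7) x[n] · ω_8^(5n) where ω_8 = e^(-2πi/8)
= (3)·ω_8^0 + (-3)·ω_8^5 + (2)·ω_8^10 + (-2)·ω_8^15 + (1)·ω_8^20 + (-1)·ω_8^25 + (-1)·ω_8^30 + (2)·ω_8^35

X[5] = 0.5858-7.2426i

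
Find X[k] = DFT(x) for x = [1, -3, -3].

X[k] = Σ(n=0 to 2) x[n] · ω_3^(nk)
where ω_3 = e^(-2πi/3)

Computing each X[k]:
X[0] = -5
X[1] = 4
X[2] = 4

X = [-5, 4, 4]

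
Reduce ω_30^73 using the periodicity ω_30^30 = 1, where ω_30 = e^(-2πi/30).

Since ω_30^30 = 1, powers reduce modulo 30.
73 mod 30 = 13
So ω_30^73 = ω_30^13 = e^(-2πi·13/30)

ω_30^73 = ω_30^13 = -0.9135-0.4067i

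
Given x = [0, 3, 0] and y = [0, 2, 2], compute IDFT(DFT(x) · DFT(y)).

(x ⊛ y)[n] = Σ(m=0 to 2) x[m] · y[(n-m) mod 3]

Computing each output sample:
(x ⊛ y)[0] = 6
(x ⊛ y)[1] = 0
(x ⊛ y)[2] = 6

x ⊛ y = [6, 0, 6]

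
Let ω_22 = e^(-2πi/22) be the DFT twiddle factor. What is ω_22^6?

ω_22^6 = e^(-2πi·6/22)
= cos(-2π·6/22) + i·sin(-2π·6/22)
= cos(-12π/22) + i·sin(-12π/22)

ω_22^6 = cos(-12π/22) + i·sin(-12π/22) = -0.1423-0.9898i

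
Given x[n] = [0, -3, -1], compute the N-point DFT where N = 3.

X[k] = Σ(n=0 to 2) x[n] · ω_3^(nk)
where ω_3 = e^(-2πi/3)

Computing each X[k]:
X[0] = -4
X[1] = 2.0000+1.7321i
X[2] = 2.0000-1.7321i

X = [-4, 2.0000+1.7321i, 2.0000-1.7321i]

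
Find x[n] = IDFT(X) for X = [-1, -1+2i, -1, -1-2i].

x[n] = (1/4) Σ(k=0 to 3) X[k] · e^(2πikn/4)

Computing each x[n]:
x[0] = -1
x[1] = -1
x[2] = 0
x[3] = 1

x = [-1, -1, 0, 1]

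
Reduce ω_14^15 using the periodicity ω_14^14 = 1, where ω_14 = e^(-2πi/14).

Since ω_14^14 = 1, powers reduce modulo 14.
15 mod 14 = 1
So ω_14^15 = ω_14^1 = e^(-2πi·1/14)

ω_14^15 = ω_14^1 = 0.9010-0.4339i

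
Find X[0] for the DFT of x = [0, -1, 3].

X[0] = Σ(n=0 to 2) x[n] · ω_3^0 = Σ x[n]
= (0) + (-1) + (3)

X[0] = 2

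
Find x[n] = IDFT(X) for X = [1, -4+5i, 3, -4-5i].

x[n] = (1/4) Σ(k=0 to 3) X[k] · e^(2πikn/4)

Computing each x[n]:
x[0] = -1
x[1] = -3
x[2] = 3
x[3] = 2

x = [-1, -3, 3, 2]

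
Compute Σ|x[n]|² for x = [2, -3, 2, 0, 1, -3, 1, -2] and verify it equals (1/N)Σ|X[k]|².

Time domain:
Σ|x[n]|² = |2|² + |-3|² + |2|² + |0|² + |1|² + |-3|² + |1|² + |-2|² = 32.0000

Frequency domain:
(1/8)Σ|X[k]|² = (1/8)(|-2|² + |-0.4142-2.4142i|² + |4i|² + |2.4142-0.4142i|² + |14|² + |2.4142+0.4142i|² + |-4i|² + |-0.4142+2.4142i|²) = (1/8)·256.0000 = 32.0000

Both sides agree, confirming Parseval's theorem.

Σ|x[n]|² = (1/N)Σ|X[k]|² = 32.0000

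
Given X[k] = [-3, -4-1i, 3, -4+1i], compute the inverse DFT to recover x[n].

x[n] = (1/4) Σ(k=0 to 3) X[k] · e^(2πikn/4)

Computing each x[n]:
x[0] = -2
x[1] = -1
x[2] = 2
x[3] = -2

x = [-2, -1, 2, -2]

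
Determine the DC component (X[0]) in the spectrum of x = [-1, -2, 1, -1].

X[0] = Σ(n=0 to 3) x[n] · ω_4^0 = Σ x[n]
= (-1) + (-2) + (1) + (-1)

X[0] = -3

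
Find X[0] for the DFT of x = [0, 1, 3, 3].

X[0] = Σ(n=0 to 3) x[n] · ω_4^0 = Σ x[n]
= (0) + (1) + (3) + (3)

X[0] = 7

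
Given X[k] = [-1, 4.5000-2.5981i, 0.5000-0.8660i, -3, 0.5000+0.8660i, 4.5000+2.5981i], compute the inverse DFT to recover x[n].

x[n] = (1/6) Σ(k=0 to 5) X[k] · e^(2πikn/6)

Computing each x[n]:
x[0] = 1
x[1] = 2
x[2] = -1
x[3] = -1
x[4] = -2
x[5] = 0

x = [1, 2, -1, -1, -2, 0]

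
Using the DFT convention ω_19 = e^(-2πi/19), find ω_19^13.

ω_19^13 = e^(-2πi·13/19)
= cos(-2π·13/19) + i·sin(-2π·13/19)
= cos(-26π/19) + i·sin(-26π/19)

ω_19^13 = cos(-26π/19) + i·sin(-26π/19) = -0.4017+0.9158i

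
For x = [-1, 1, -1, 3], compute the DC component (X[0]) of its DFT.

X[0] = Σ(n=0 to 3) x[n] · ω_4^0 = Σ x[n]
= (-1) + (1) + (-1) + (3)

X[0] = 2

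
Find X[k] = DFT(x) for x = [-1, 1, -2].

X[k] = Σ(n=0 to 2) x[n] · ω_3^(nk)
where ω_3 = e^(-2πi/3)

Computing each X[k]:
X[0] = -2
X[1] = -0.5000-2.5981i
X[2] = -0.5000+2.5981i

X = [-2, -0.5000-2.5981i, -0.5000+2.5981i]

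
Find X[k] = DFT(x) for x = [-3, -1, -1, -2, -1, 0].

X[k] = Σ(n=0 to 5) x[n] · ω_6^(nk)
where ω_6 = e^(-2πi/6)

Computing each X[k]:
X[0] = -8
X[1] = -0.5000+0.8660i
X[2] = -3.5000+0.8660i
X[3] = -2
X[4] = -3.5000-0.8660i
X[5] = -0.5000-0.8660i

X = [-8, -0.5000+0.8660i, -3.5000+0.8660i, -2, -3.5000-0.8660i, -0.5000-0.8660i]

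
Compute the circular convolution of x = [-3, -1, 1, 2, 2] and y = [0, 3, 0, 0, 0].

(x ⊛ y)[n] = Σ(m=0 to 4) x[m] · y[(n-m) mod 5]

Computing each output sample:
(x ⊛ y)[0] = 6
(x ⊛ y)[1] = -9
(x ⊛ y)[2] = -3
(x ⊛ y)[3] = 3
(x ⊛ y)[4] = 6

x ⊛ y = [6, -9, -3, 3, 6]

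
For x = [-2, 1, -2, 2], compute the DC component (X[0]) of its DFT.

X[0] = Σ(n=0 to 3) x[n] · ω_4^0 = Σ x[n]
= (-2) + (1) + (-2) + (2)

X[0] = -1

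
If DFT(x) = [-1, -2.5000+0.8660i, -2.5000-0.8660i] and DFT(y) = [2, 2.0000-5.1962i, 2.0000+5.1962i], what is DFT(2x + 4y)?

By linearity: DFT(2x + 4y) = 2·DFT(x) + 4·DFT(y)
= 2·[-1, -2.5000+0.8660i, -2.5000-0.8660i] + 4·[2, 2.0000-5.1962i, 2.0000+5.1962i]

Computing element-wise:
Z[0] = 2·(-1) + 4·(2) = 6
Z[1] = 2·(-2.5000+0.8660i) + 4·(2.0000-5.1962i) = 3.0000-19.0528i
Z[2] = 2·(-2.5000-0.8660i) + 4·(2.0000+5.1962i) = 3.0000+19.0528i

DFT(2x + 4y) = 2·X + 4·Y = [6, 3.0000-19.0528i, 3.0000+19.0528i]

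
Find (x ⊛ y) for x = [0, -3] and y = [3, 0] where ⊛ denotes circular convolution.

(x ⊛ y)[n] = Σ(m=0 to 1) x[m] · y[(n-m) mod 2]

Computing each output sample:
(x ⊛ y)[0] = 0
(x ⊛ y)[1] = -9

x ⊛ y = [0, -9]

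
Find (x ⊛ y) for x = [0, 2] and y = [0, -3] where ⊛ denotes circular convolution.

(x ⊛ y)[n] = Σ(m=0 to 1) x[m] · y[(n-m) mod 2]

Computing each output sample:
(x ⊛ y)[0] = -6
(x ⊛ y)[1] = 0

x ⊛ y = [-6, 0]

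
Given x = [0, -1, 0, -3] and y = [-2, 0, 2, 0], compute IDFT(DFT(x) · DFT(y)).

(x ⊛ y)[n] = Σ(m=0 to 3) x[m] · y[(n-m) mod 4]

Computing each output sample:
(x ⊛ y)[0] = 0
(x ⊛ y)[1] = -4
(x ⊛ y)[2] = 0
(x ⊛ y)[3] = 4

x ⊛ y = [0, -4, 0, 4]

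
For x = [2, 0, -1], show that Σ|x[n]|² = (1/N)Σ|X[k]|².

Time domain:
Σ|x[n]|² = |2|² + |0|² + |-1|² = 5.0000

Frequency domain:
(1/3)Σ|X[k]|² = (1/3)(|1|² + |2.5000-0.8660i|² + |2.5000+0.8660i|²) = (1/3)·15.0000 = 5.0000

Both sides agree, confirming Parseval's theorem.

Σ|x[n]|² = (1/N)Σ|X[k]|² = 5.0000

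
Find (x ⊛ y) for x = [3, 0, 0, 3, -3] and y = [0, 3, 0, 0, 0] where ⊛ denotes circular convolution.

(x ⊛ y)[n] = Σ(m=0 to 4) x[m] · y[(n-m) mod 5]

Computing each output sample:
(x ⊛ y)[0] = -9
(x ⊛ y)[1] = 9
(x ⊛ y)[2] = 0
(x ⊛ y)[3] = 0
(x ⊛ y)[4] = 9

x ⊛ y = [-9, 9, 0, 0, 9]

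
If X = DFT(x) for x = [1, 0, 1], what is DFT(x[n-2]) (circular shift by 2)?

Time shift by 2: X_shifted[k] = ω_3^(2k) · X[k]
Shifted x = [0, 1, 1]

DFT(x[n-2]) = [2, -1, -1]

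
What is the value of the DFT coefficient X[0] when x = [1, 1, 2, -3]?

X[0] = Σ(n=0 to 3) x[n] · ω_4^0 = Σ x[n]
= (1) + (1) + (2) + (-3)

X[0] = 1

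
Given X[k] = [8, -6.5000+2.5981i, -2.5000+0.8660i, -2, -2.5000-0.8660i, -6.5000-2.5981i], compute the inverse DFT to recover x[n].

x[n] = (1/6) Σ(k=0 to 5) X[k] · e^(2πikn/6)

Computing each x[n]:
x[0] = -2
x[1] = 0
x[2] = 2
x[3] = 3
x[4] = 3
x[5] = 2

x = [-2, 0, 2, 3, 3, 2]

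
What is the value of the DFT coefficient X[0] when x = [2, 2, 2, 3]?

X[0] = Σ(n=0 to 3) x[n] · ω_4^0 = Σ x[n]
= (2) + (2) + (2) + (3)

X[0] = 9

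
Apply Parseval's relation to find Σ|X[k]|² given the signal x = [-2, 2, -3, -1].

Parseval: Σ|x[n]|² = (1/N)Σ|X[k]|², so Σ|X[k]|² = N·Σ|x[n]|² = 4·18.0000

Σ|X[k]|² = N·Σ|x[n]|² = 4·18.0000 = 72.0000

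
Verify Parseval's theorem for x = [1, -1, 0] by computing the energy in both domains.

Time domain:
Σ|x[n]|² = |1|² + |-1|² + |0|² = 2.0000

Frequency domain:
(1/3)Σ|X[k]|² = (1/3)(|0|² + |1.5000+0.8660i|² + |1.5000-0.8660i|²) = (1/3)·6.0000 = 2.0000

Both sides agree, confirming Parseval's theorem.

Σ|x[n]|² = (1/N)Σ|X[k]|² = 2.0000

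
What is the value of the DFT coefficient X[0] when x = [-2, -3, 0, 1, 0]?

X[0] = Σ(n=0 to 4) x[n] · ω_5^0 = Σ x[n]
= (-2) + (-3) + (0) + (1) + (0)

X[0] = -4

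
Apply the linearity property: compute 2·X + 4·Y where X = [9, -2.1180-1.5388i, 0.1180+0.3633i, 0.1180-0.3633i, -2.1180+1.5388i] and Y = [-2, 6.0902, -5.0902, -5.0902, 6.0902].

By linearity: DFT(2x + 4y) = 2·DFT(x) + 4·DFT(y)
= 2·[9, -2.1180-1.5388i, 0.1180+0.3633i, 0.1180-0.3633i, -2.1180+1.5388i] + 4·[-2, 6.0902, -5.0902, -5.0902, 6.0902]

Computing element-wise:
Z[0] = 2·(9) + 4·(-2) = 10
Z[1] = 2·(-2.1180-1.5388i) + 4·(6.0902) = 20.1248-3.0776i
Z[2] = 2·(0.1180+0.3633i) + 4·(-5.0902) = -20.1248+0.7266i
Z[3] = 2·(0.1180-0.3633i) + 4·(-5.0902) = -20.1248-0.7266i
Z[4] = 2·(-2.1180+1.5388i) + 4·(6.0902) = 20.1248+3.0776i

DFT(2x + 4y) = 2·X + 4·Y = [10, 20.1248-3.0776i, -20.1248+0.7266i, -20.1248-0.7266i, 20.1248+3.0776i]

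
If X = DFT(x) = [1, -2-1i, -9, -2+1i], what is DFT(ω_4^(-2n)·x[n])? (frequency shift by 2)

Modulation property: DFT(ω_4^(-2n)·x[n]) = X[(k-2) mod 4], so circularly shift X by 2 positions.

X[k-2] = [-9, -2+1i, 1, -2-1i]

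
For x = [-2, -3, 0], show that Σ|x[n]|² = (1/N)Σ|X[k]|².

Time domain:
Σ|x[n]|² = |-2|² + |-3|² + |0|² = 13.0000

Frequency domain:
(1/3)Σ|X[k]|² = (1/3)(|-5|² + |-0.5000+2.5981i|² + |-0.5000-2.5981i|²) = (1/3)·39.0000 = 13.0000

Both sides agree, confirming Parseval's theorem.

Σ|x[n]|² = (1/N)Σ|X[k]|² = 13.0000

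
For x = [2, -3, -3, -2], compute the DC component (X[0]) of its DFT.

X[0] = Σ(n=0 to 3) x[n] · ω_4^0 = Σ x[n]
= (2) + (-3) + (-3) + (-2)

X[0] = -6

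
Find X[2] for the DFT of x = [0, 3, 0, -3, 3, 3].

X[2] = Σ(n=0 to 5) x[n] · ω_6^(2n) where ω_6 = e^(-2πi/6)
= (0)·ω_6^0 + (3)·ω_6^2 + (0)·ω_6^4 + (-3)·ω_6^6 + (3)·ω_6^8 + (3)·ω_6^10

X[2] = -7.5000-2.5981i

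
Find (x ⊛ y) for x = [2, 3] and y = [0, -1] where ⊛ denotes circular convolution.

(x ⊛ y)[n] = Σ(m=0 to 1) x[m] · y[(n-m) mod 2]

Computing each output sample:
(x ⊛ y)[0] = -3
(x ⊛ y)[1] = -2

x ⊛ y = [-3, -2]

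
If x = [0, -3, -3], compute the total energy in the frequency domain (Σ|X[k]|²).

Parseval: Σ|x[n]|² = (1/N)Σ|X[k]|², so Σ|X[k]|² = N·Σ|x[n]|² = 3·18.0000

Σ|X[k]|² = N·Σ|x[n]|² = 3·18.0000 = 54.0000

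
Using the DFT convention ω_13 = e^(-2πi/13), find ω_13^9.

ω_13^9 = e^(-2πi·9/13)
= cos(-2π·9/13) + i·sin(-2π·9/13)
= cos(-18π/13) + i·sin(-18π/13)

ω_13^9 = cos(-18π/13) + i·sin(-18π/13) = -0.3546+0.9350i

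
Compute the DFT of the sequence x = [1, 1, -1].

X[k] = Σ(n=0 to 2) x[n] · ω_3^(nk)
where ω_3 = e^(-2πi/3)

Computing each X[k]:
X[0] = 1
X[1] = 1.0000-1.7321i
X[2] = 1.0000+1.7321i

X = [1, 1.0000-1.7321i, 1.0000+1.7321i]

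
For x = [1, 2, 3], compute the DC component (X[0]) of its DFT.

X[0] = Σ(n=0 to 2) x[n] · ω_3^0 = Σ x[n]
= (1) + (2) + (3)

X[0] = 6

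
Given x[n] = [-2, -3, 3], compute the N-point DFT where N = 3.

X[k] = Σ(n=0 to 2) x[n] · ω_3^(nk)
where ω_3 = e^(-2πi/3)

Computing each X[k]:
X[0] = -2
X[1] = -2.0000+5.1962i
X[2] = -2.0000-5.1962i

X = [-2, -2.0000+5.1962i, -2.0000-5.1962i]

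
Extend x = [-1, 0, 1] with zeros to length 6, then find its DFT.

Original 3-point DFT: [0, -1.5000+0.8660i, -1.5000-0.8660i]
Zero-padded 6-point DFT provides frequency interpolation.

DFT_6([x, 0, ...]) = [0, -1.5000-0.8660i, -1.5000+0.8660i, 0, -1.5000-0.8660i, -1.5000+0.8660i]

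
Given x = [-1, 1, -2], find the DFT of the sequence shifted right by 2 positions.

Time shift by 2: X_shifted[k] = ω_3^(2k) · X[k]
Shifted x = [1, -2, -1]

DFT(x[n-2]) = [-2, 2.5000+0.8660i, 2.5000-0.8660i]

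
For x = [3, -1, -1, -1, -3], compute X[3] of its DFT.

X[3] = Σ(n=0 to 4) x[n] · ω_5^(3n) where ω_5 = e^(-2πi/5)
= (3)·ω_5^0 + (-1)·ω_5^3 + (-1)·ω_5^6 + (-1)·ω_5^9 + (-3)·ω_5^12

X[3] = 5.6180+1.1756i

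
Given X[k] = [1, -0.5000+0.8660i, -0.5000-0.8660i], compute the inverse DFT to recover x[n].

x[n] = (1/3) Σ(k=0 to 2) X[k] · e^(2πikn/3)

Computing each x[n]:
x[0] = 0
x[1] = 0
x[2] = 1

x = [0, 0, 1]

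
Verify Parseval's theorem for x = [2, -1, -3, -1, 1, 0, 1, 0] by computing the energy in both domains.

Time domain:
Σ|x[n]|² = |2|² + |-1|² + |-3|² + |-1|² + |1|² + |0|² + |1|² + |0|² = 17.0000

Frequency domain:
(1/8)Σ|X[k]|² = (1/8)(|-1|² + |1.0000+5.4142i|² + |5|² + |1.0000-2.5858i|² + |3|² + |1.0000+2.5858i|² + |5|² + |1.0000-5.4142i|²) = (1/8)·136.0000 = 17.0000

Both sides agree, confirming Parseval's theorem.

Σ|x[n]|² = (1/N)Σ|X[k]|² = 17.0000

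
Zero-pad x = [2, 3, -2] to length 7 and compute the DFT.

Original 3-point DFT: [3, 1.5000-4.3301i, 1.5000+4.3301i]
Zero-padded 7-point DFT provides frequency interpolation.

DFT_7([x, 0, ...]) = [3, 4.3155-0.3956i, 3.1344-3.7926i, -1.9499-2.8653i, -1.9499+2.8653i, 3.1344+3.7926i, 4.3155+0.3956i]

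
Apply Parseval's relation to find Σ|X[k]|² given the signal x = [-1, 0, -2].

Parseval: Σ|x[n]|² = (1/N)Σ|X[k]|², so Σ|X[k]|² = N·Σ|x[n]|² = 3·5.0000

Σ|X[k]|² = N·Σ|x[n]|² = 3·5.0000 = 15.0000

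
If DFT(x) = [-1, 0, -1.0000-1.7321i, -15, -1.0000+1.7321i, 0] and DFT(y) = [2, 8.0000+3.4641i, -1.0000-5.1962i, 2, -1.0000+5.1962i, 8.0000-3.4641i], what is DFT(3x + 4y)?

By linearity: DFT(3x + 4y) = 3·DFT(x) + 4·DFT(y)
= 3·[-1, 0, -1.0000-1.7321i, -15, -1.0000+1.7321i, 0] + 4·[2, 8.0000+3.4641i, -1.0000-5.1962i, 2, -1.0000+5.1962i, 8.0000-3.4641i]

Computing element-wise:
Z[0] = 3·(-1) + 4·(2) = 5
Z[1] = 3·(0) + 4·(8.0000+3.4641i) = 32.0000+13.8564i
Z[2] = 3·(-1.0000-1.7321i) + 4·(-1.0000-5.1962i) = -7.0000-25.9811i
Z[3] = 3·(-15) + 4·(2) = -37
Z[4] = 3·(-1.0000+1.7321i) + 4·(-1.0000+5.1962i) = -7.0000+25.9811i
Z[5] = 3·(0) + 4·(8.0000-3.4641i) = 32.0000-13.8564i

DFT(3x + 4y) = 3·X + 4·Y = [5, 32.0000+13.8564i, -7.0000-25.9811i, -37, -7.0000+25.9811i, 32.0000-13.8564i]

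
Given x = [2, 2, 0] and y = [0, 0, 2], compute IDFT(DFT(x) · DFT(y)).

(x ⊛ y)[n] = Σ(m=0 to 2) x[m] · y[(n-m) mod 3]

Computing each output sample:
(x ⊛ y)[0] = 4
(x ⊛ y)[1] = 0
(x ⊛ y)[2] = 4

x ⊛ y = [4, 0, 4]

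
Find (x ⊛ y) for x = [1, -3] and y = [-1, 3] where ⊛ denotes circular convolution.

(x ⊛ y)[n] = Σ(m=0 to 1) x[m] · y[(n-m) mod 2]

Computing each output sample:
(x ⊛ y)[0] = -10
(x ⊛ y)[1] = 6

x ⊛ y = [-10, 6]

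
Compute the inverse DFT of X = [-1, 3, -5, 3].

x[n] = (1/4) Σ(k=0 to 3) X[k] · e^(2πikn/4)

Computing each x[n]:
x[0] = 0
x[1] = 1
x[2] = -3
x[3] = 1

x = [0, 1, -3, 1]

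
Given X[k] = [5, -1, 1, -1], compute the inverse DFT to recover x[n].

x[n] = (1/4) Σ(k=0 to 3) X[k] · e^(2πikn/4)

Computing each x[n]:
x[0] = 1
x[1] = 1
x[2] = 2
x[3] = 1

x = [1, 1, 2, 1]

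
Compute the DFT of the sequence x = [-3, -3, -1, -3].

X[k] = Σ(n=0 to 3) x[n] · ω_4^(nk)
where ω_4 = e^(-2πi/4)

Computing each X[k]:
X[0] = -10
X[1] = -2
X[2] = 2
X[3] = -2

X = [-10, -2, 2, -2]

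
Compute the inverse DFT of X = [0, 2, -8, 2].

x[n] = (1/4) Σ(k=0 to 3) X[k] · e^(2πikn/4)

Computing each x[n]:
x[0] = -1
x[1] = 2
x[2] = -3
x[3] = 2

x = [-1, 2, -3, 2]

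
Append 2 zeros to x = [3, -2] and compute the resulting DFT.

Original 2-point DFT: [1, 5]
Zero-padded 4-point DFT provides frequency interpolation.

DFT_4([x, 0, ...]) = [1, 3+2i, 5, 3-2i]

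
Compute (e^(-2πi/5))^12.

Since ω_5^5 = 1, powers reduce modulo 5.
12 mod 5 = 2
So ω_5^12 = ω_5^2 = e^(-2πi·2/5)

ω_5^12 = ω_5^2 = -0.8090-0.5878i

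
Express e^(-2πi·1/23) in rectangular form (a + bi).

ω_23^1 = e^(-2πi·1/23)
= cos(-2π·1/23) + i·sin(-2π·1/23)
= cos(-2π/23) + i·sin(-2π/23)

ω_23^1 = cos(-2π/23) + i·sin(-2π/23) = 0.9629-0.2698i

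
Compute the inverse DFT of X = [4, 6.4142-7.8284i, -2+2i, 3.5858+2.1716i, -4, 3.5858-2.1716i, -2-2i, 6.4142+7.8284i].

x[n] = (1/8) Σ(k=0 to 7) X[k] · e^(2πikn/8)

Computing each x[n]:
x[0] = 2
x[1] = 2
x[2] = 3
x[3] = 2
x[4] = -3
x[5] = -1
x[6] = -2
x[7] = 1

x = [2, 2, 3, 2, -3, -1, -2, 1]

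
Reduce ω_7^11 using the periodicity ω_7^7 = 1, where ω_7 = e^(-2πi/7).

Since ω_7^7 = 1, powers reduce modulo 7.
11 mod 7 = 4
So ω_7^11 = ω_7^4 = e^(-2πi·4/7)

ω_7^11 = ω_7^4 = -0.9010+0.4339i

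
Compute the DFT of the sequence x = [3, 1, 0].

X[k] = Σ(n=0 to 2) x[n] · ω_3^(nk)
where ω_3 = e^(-2πi/3)

Computing each X[k]:
X[0] = 4
X[1] = 2.5000-0.8660i
X[2] = 2.5000+0.8660i

X = [4, 2.5000-0.8660i, 2.5000+0.8660i]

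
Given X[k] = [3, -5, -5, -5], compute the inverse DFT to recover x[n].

x[n] = (1/4) Σ(k=0 to 3) X[k] · e^(2πikn/4)

Computing each x[n]:
x[0] = -3
x[1] = 2
x[2] = 2
x[3] = 2

x = [-3, 2, 2, 2]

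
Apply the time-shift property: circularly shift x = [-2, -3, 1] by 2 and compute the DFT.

Time shift by 2: X_shifted[k] = ω_3^(2k) · X[k]
Shifted x = [-3, 1, -2]

DFT(x[n-2]) = [-4, -2.5000-2.5981i, -2.5000+2.5981i]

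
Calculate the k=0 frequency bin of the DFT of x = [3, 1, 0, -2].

X[0] = Σ(n=0 to 3) x[n] · ω_4^0 = Σ x[n]
= (3) + (1) + (0) + (-2)

X[0] = 2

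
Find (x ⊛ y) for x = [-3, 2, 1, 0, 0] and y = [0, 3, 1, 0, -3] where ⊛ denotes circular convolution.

(x ⊛ y)[n] = Σ(m=0 to 4) x[m] · y[(n-m) mod 5]

Computing each output sample:
(x ⊛ y)[0] = -6
(x ⊛ y)[1] = -12
(x ⊛ y)[2] = 3
(x ⊛ y)[3] = 5
(x ⊛ y)[4] = 10

x ⊛ y = [-6, -12, 3, 5, 10]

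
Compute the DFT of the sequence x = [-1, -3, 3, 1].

X[k] = Σ(n=0 to 3) x[n] · ω_4^(nk)
where ω_4 = e^(-2πi/4)

Computing each X[k]:
X[0] = 0
X[1] = -4+4i
X[2] = 4
X[3] = -4-4i

X = [0, -4+4i, 4, -4-4i]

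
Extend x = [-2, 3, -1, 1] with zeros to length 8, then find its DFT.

Original 4-point DFT: [1, -1-2i, -7, -1+2i]
Zero-padded 8-point DFT provides frequency interpolation.

DFT_8([x, 0, ...]) = [1, -0.5858-1.8284i, -1-2i, -3.4142-3.8284i, -7, -3.4142+3.8284i, -1+2i, -0.5858+1.8284i]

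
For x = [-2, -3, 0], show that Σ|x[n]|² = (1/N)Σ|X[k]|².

Time domain:
Σ|x[n]|² = |-2|² + |-3|² + |0|² = 13.0000

Frequency domain:
(1/3)Σ|X[k]|² = (1/3)(|-5|² + |-0.5000+2.5981i|² + |-0.5000-2.5981i|²) = (1/3)·39.0000 = 13.0000

Both sides agree, confirming Parseval's theorem.

Σ|x[n]|² = (1/N)Σ|X[k]|² = 13.0000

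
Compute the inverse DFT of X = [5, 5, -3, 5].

x[n] = (1/4) Σ(k=0 to 3) X[k] · e^(2πikn/4)

Computing each x[n]:
x[0] = 3
x[1] = 2
x[2] = -2
x[3] = 2

x = [3, 2, -2, 2]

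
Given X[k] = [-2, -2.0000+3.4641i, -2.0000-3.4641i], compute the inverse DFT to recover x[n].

x[n] = (1/3) Σ(k=0 to 2) X[k] · e^(2πikn/3)

Computing each x[n]:
x[0] = -2
x[1] = -2
x[2] = 2

x = [-2, -2, 2]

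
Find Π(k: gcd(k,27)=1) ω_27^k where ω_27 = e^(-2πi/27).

The primitive 27th roots of unity are ω_27^k for k coprime to 27: k ∈ {1, 2, 4, 5, 7, 8, 10, 11, 13, 14, 16, 17, 19, 20, 22, 23, 25, 26}
Their product equals the constant term of the cyclotomic polynomial Φ_27(x) up to sign.
For n ≥ 3, the product of all primitive nth roots of unity is 1. (For n=1 it is 1; for n=2 it is -1.)

1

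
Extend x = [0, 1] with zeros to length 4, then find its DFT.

Original 2-point DFT: [1, -1]
Zero-padded 4-point DFT provides frequency interpolation.

DFT_4([x, 0, ...]) = [1, -1i, -1, 1i]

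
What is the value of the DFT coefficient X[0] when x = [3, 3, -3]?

X[0] = Σ(n=0 to 2) x[n] · ω_3^0 = Σ x[n]
= (3) + (3) + (-3)

X[0] = 3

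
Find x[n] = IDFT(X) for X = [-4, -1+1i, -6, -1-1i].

x[n] = (1/4) Σ(k=0 to 3) X[k] · e^(2πikn/4)

Computing each x[n]:
x[0] = -3
x[1] = 0
x[2] = -2
x[3] = 1

x = [-3, 0, -2, 1]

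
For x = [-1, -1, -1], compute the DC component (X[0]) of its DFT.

X[0] = Σ(n=0 to 2) x[n] · ω_3^0 = Σ x[n]
= (-1) + (-1) + (-1)

X[0] = -3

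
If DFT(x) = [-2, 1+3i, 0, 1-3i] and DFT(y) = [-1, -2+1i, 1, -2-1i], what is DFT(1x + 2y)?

By linearity: DFT(1x + 2y) = 1·DFT(x) + 2·DFT(y)
= 1·[-2, 1+3i, 0, 1-3i] + 2·[-1, -2+1i, 1, -2-1i]

Computing element-wise:
Z[0] = 1·(-2) + 2·(-1) = -4
Z[1] = 1·(1+3i) + 2·(-2+1i) = -3+5i
Z[2] = 1·(0) + 2·(1) = 2
Z[3] = 1·(1-3i) + 2·(-2-1i) = -3-5i

DFT(1x + 2y) = 1·X + 2·Y = [-4, -3+5i, 2, -3-5i]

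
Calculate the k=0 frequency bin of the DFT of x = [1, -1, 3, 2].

X[0] = Σ(n=0 to 3) x[n] · ω_4^0 = Σ x[n]
= (1) + (-1) + (3) + (2)

X[0] = 5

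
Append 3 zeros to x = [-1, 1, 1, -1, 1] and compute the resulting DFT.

Original 5-point DFT: [1, -0.3820-1.1756i, -2.6180+1.9021i, -2.6180-1.9021i, -0.3820+1.1756i]
Zero-padded 8-point DFT provides frequency interpolation.

DFT_8([x, 0, ...]) = [1, -0.5858-1.0000i, -1-2i, -3.4142+1.0000i, 1, -3.4142-1.0000i, -1+2i, -0.5858+1.0000i]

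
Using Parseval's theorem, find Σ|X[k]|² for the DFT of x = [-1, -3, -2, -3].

Parseval: Σ|x[n]|² = (1/N)Σ|X[k]|², so Σ|X[k]|² = N·Σ|x[n]|² = 4·23.0000

Σ|X[k]|² = N·Σ|x[n]|² = 4·23.0000 = 92.0000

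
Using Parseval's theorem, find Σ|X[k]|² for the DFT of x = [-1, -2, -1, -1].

Parseval: Σ|x[n]|² = (1/N)Σ|X[k]|², so Σ|X[k]|² = N·Σ|x[n]|² = 4·7.0000

Σ|X[k]|² = N·Σ|x[n]|² = 4·7.0000 = 28.0000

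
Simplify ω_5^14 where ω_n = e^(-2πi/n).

Since ω_5^5 = 1, powers reduce modulo 5.
14 mod 5 = 4
So ω_5^14 = ω_5^4 = e^(-2πi·4/5)

ω_5^14 = ω_5^4 = 0.3090+0.9511i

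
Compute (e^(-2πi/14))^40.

Since ω_14^14 = 1, powers reduce modulo 14.
40 mod 14 = 12
So ω_14^40 = ω_14^12 = e^(-2πi·12/14)

ω_14^40 = ω_14^12 = 0.6235+0.7818i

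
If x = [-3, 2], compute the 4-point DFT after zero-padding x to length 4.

Original 2-point DFT: [-1, -5]
Zero-padded 4-point DFT provides frequency interpolation.

DFT_4([x, 0, ...]) = [-1, -3-2i, -5, -3+2i]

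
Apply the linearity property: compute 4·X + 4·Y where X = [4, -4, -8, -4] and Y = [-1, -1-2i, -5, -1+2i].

By linearity: DFT(4x + 4y) = 4·DFT(x) + 4·DFT(y)
= 4·[4, -4, -8, -4] + 4·[-1, -1-2i, -5, -1+2i]

Computing element-wise:
Z[0] = 4·(4) + 4·(-1) = 12
Z[1] = 4·(-4) + 4·(-1-2i) = -20-8i
Z[2] = 4·(-8) + 4·(-5) = -52
Z[3] = 4·(-4) + 4·(-1+2i) = -20+8i

DFT(4x + 4y) = 4·X + 4·Y = [12, -20-8i, -52, -20+8i]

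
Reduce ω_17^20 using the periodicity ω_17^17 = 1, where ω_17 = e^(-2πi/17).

Since ω_17^17 = 1, powers reduce modulo 17.
20 mod 17 = 3
So ω_17^20 = ω_17^3 = e^(-2πi·3/17)

ω_17^20 = ω_17^3 = 0.4457-0.8952i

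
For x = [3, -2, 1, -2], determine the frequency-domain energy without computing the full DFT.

Parseval: Σ|x[n]|² = (1/N)Σ|X[k]|², so Σ|X[k]|² = N·Σ|x[n]|² = 4·18.0000

Σ|X[k]|² = N·Σ|x[n]|² = 4·18.0000 = 72.0000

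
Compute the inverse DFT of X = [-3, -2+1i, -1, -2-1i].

x[n] = (1/4) Σ(k=0 to 3) X[k] · e^(2πikn/4)

Computing each x[n]:
x[0] = -2
x[1] = -1
x[2] = 0
x[3] = 0

x = [-2, -1, 0, 0]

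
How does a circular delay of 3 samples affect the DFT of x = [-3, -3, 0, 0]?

Time shift by 3: X_shifted[k] = ω_4^(3k) · X[k]
Shifted x = [-3, 0, 0, -3]

DFT(x[n-3]) = [-6, -3-3i, 0, -3+3i]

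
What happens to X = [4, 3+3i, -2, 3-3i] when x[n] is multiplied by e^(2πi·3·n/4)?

Modulation property: DFT(ω_4^(-3n)·x[n]) = X[(k-3) mod 4], so circularly shift X by 3 positions.

X[k-3] = [3+3i, -2, 3-3i, 4]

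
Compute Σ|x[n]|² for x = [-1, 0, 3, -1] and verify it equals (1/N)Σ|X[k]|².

Time domain:
Σ|x[n]|² = |-1|² + |0|² + |3|² + |-1|² = 11.0000

Frequency domain:
(1/4)Σ|X[k]|² = (1/4)(|1|² + |-4-1i|² + |3|² + |-4+1i|²) = (1/4)·44.0000 = 11.0000

Both sides agree, confirming Parseval's theorem.

Σ|x[n]|² = (1/N)Σ|X[k]|² = 11.0000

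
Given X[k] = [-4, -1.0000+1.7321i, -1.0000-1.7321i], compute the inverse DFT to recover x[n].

x[n] = (1/3) Σ(k=0 to 2) X[k] · e^(2πikn/3)

Computing each x[n]:
x[0] = -2
x[1] = -2
x[2] = 0

x = [-2, -2, 0]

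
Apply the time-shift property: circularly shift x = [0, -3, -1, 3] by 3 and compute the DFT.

Time shift by 3: X_shifted[k] = ω_4^(3k) · X[k]
Shifted x = [-3, -1, 3, 0]

DFT(x[n-3]) = [-1, -6+1i, 1, -6-1i]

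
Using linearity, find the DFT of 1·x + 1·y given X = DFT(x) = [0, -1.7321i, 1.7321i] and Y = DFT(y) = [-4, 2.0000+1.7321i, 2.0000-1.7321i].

By linearity: DFT(1x + 1y) = 1·DFT(x) + 1·DFT(y)
= 1·[0, -1.7321i, 1.7321i] + 1·[-4, 2.0000+1.7321i, 2.0000-1.7321i]

Computing element-wise:
Z[0] = 1·(0) + 1·(-4) = -4
Z[1] = 1·(-1.7321i) + 1·(2.0000+1.7321i) = 2
Z[2] = 1·(1.7321i) + 1·(2.0000-1.7321i) = 2

DFT(1x + 1y) = 1·X + 1·Y = [-4, 2, 2]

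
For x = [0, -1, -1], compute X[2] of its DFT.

X[2] = Σ(n=0 to 2) x[n] · ω_3^(2n) where ω_3 = e^(-2πi/3)
= (0)·ω_3^0 + (-1)·ω_3^2 + (-1)·ω_3^4

X[2] = 1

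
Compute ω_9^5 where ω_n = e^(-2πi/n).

ω_9^5 = e^(-2πi·5/9)
= cos(-2π·5/9) + i·sin(-2π·5/9)
= cos(-10π/9) + i·sin(-10π/9)

ω_9^5 = cos(-10π/9) + i·sin(-10π/9) = -0.9397+0.3420i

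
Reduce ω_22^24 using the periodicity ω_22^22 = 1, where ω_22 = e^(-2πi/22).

Since ω_22^22 = 1, powers reduce modulo 22.
24 mod 22 = 2
So ω_22^24 = ω_22^2 = e^(-2πi·2/22)

ω_22^24 = ω_22^2 = 0.8413-0.5406i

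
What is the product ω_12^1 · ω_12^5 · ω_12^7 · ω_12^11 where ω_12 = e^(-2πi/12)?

The primitive 12th roots of unity are ω_12^k for k coprime to 12: k ∈ {1, 5, 7, 11}
Their product equals the constant term of the cyclotomic polynomial Φ_12(x) up to sign.
For n ≥ 3, the product of all primitive nth roots of unity is 1. (For n=1 it is 1; for n=2 it is -1.)

1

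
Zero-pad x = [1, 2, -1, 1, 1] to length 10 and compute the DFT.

Original 5-point DFT: [4, 1.9271+0.2245i, -1.4271-2.4899i, -1.4271+2.4899i, 1.9271-0.2245i]
Zero-padded 10-point DFT provides frequency interpolation.

DFT_10([x, 0, ...]) = [4, 1.1910-1.7634i, 1.9271+0.2245i, 2.3090-2.8532i, -1.4271-2.4899i, -2, -1.4271+2.4899i, 2.3090+2.8532i, 1.9271-0.2245i, 1.1910+1.7634i]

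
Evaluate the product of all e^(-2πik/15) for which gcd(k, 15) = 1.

The primitive 15th roots of unity are ω_15^k for k coprime to 15: k ∈ {1, 2, 4, 7, 8, 11, 13, 14}
Their product equals the constant term of the cyclotomic polynomial Φ_15(x) up to sign.
For n ≥ 3, the product of all primitive nth roots of unity is 1. (For n=1 it is 1; for n=2 it is -1.)

1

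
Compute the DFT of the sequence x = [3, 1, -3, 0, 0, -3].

X[k] = Σ(n=0 to 5) x[n] · ω_6^(nk)
where ω_6 = e^(-2πi/6)

Computing each X[k]:
X[0] = -2
X[1] = 3.5000-0.8660i
X[2] = 5.5000-6.0622i
X[3] = 2
X[4] = 5.5000+6.0622i
X[5] = 3.5000+0.8660i

X = [-2, 3.5000-0.8660i, 5.5000-6.0622i, 2, 5.5000+6.0622i, 3.5000+0.8660i]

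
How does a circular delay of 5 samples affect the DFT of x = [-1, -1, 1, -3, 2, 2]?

Time shift by 5: X_shifted[k] = ω_6^(5k) · X[k]
Shifted x = [-1, 1, -3, 2, 2, -1]

DFT(x[n-5]) = [0, -2.5000+2.5981i, 1.5000-6.0622i, -4, 1.5000+6.0622i, -2.5000-2.5981i]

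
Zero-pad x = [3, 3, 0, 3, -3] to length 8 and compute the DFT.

Original 5-point DFT: [6, 0.5729-3.9430i, 3.9271-6.3799i, 3.9271+6.3799i, 0.5729+3.9430i]
Zero-padded 8-point DFT provides frequency interpolation.

DFT_8([x, 0, ...]) = [6, 6.0000-4.2426i, 0, 6.0000-4.2426i, -6, 6.0000+4.2426i, 0, 6.0000+4.2426i]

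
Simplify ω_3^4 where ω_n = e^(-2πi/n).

Since ω_3^3 = 1, powers reduce modulo 3.
4 mod 3 = 1
So ω_3^4 = ω_3^1 = e^(-2πi·1/3)

ω_3^4 = ω_3^1 = -0.5000-0.8660i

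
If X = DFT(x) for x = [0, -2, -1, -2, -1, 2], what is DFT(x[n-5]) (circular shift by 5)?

Time shift by 5: X_shifted[k] = ω_6^(5k) · X[k]
Shifted x = [-2, -1, -2, -1, 2, 0]

DFT(x[n-5]) = [-4, -1.5000+4.3301i, -2.5000-2.5981i, 0, -2.5000+2.5981i, -1.5000-4.3301i]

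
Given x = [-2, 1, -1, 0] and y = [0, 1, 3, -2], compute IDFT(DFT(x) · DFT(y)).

(x ⊛ y)[n] = Σ(m=0 to 3) x[m] · y[(n-m) mod 4]

Computing each output sample:
(x ⊛ y)[0] = -5
(x ⊛ y)[1] = 0
(x ⊛ y)[2] = -5
(x ⊛ y)[3] = 6

x ⊛ y = [-5, 0, -5, 6]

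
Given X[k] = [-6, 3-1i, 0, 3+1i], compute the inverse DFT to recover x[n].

x[n] = (1/4) Σ(k=0 to 3) X[k] · e^(2πikn/4)

Computing each x[n]:
x[0] = 0
x[1] = -1
x[2] = -3
x[3] = -2

x = [0, -1, -3, -2]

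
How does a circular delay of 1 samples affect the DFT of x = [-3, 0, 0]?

Time shift by 1: X_shifted[k] = ω_3^(1k) · X[k]
Shifted x = [0, -3, 0]

DFT(x[n-1]) = [-3, 1.5000+2.5981i, 1.5000-2.5981i]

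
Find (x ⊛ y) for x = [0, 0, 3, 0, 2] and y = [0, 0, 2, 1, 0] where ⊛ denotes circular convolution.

(x ⊛ y)[n] = Σ(m=0 to 4) x[m] · y[(n-m) mod 5]

Computing each output sample:
(x ⊛ y)[0] = 3
(x ⊛ y)[1] = 4
(x ⊛ y)[2] = 2
(x ⊛ y)[3] = 0
(x ⊛ y)[4] = 6

x ⊛ y = [3, 4, 2, 0, 6]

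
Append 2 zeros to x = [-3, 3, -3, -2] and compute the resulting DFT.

Original 4-point DFT: [-5, -5i, -7, 5i]
Zero-padded 6-point DFT provides frequency interpolation.

DFT_6([x, 0, ...]) = [-5, 2, -5.0000-5.1962i, -7, -5.0000+5.1962i, 2]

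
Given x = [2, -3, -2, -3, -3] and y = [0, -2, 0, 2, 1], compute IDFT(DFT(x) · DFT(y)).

(x ⊛ y)[n] = Σ(m=0 to 4) x[m] · y[(n-m) mod 5]

Computing each output sample:
(x ⊛ y)[0] = -1
(x ⊛ y)[1] = -12
(x ⊛ y)[2] = -3
(x ⊛ y)[3] = 5
(x ⊛ y)[4] = 2

x ⊛ y = [-1, -12, -3, 5, 2]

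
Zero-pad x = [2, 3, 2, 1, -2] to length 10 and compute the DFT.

Original 5-point DFT: [6, -0.1180-5.3431i, 2.1180-1.9879i, 2.1180+1.9879i, -0.1180+5.3431i]
Zero-padded 10-point DFT provides frequency interpolation.

DFT_10([x, 0, ...]) = [6, 6.3541-3.4410i, -0.1180-5.3431i, -0.3541+0.8123i, 2.1180-1.9879i, -2, 2.1180+1.9879i, -0.3541-0.8123i, -0.1180+5.3431i, 6.3541+3.4410i]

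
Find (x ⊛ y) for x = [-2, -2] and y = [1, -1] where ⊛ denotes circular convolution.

(x ⊛ y)[n] = Σ(m=0 to 1) x[m] · y[(n-m) mod 2]

Computing each output sample:
(x ⊛ y)[0] = 0
(x ⊛ y)[1] = 0

x ⊛ y = [0, 0]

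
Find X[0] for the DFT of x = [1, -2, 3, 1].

X[0] = Σ(n=0 to 3) x[n] · ω_4^0 = Σ x[n]
= (1) + (-2) + (3) + (1)

X[0] = 3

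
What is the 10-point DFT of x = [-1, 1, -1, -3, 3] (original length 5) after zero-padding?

Original 5-point DFT: [-1, 3.4721+0.7265i, -5.4721+3.0777i, -5.4721-3.0777i, 3.4721-0.7265i]
Zero-padded 10-point DFT provides frequency interpolation.

DFT_10([x, 0, ...]) = [-1, -2.0000+1.4531i, 3.4721+0.7265i, -2.0000-6.1554i, -5.4721+3.0777i, 3, -5.4721-3.0777i, -2.0000+6.1554i, 3.4721-0.7265i, -2.0000-1.4531i]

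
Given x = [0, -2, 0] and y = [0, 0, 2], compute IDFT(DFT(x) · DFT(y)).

(x ⊛ y)[n] = Σ(m=0 to 2) x[m] · y[(n-m) mod 3]

Computing each output sample:
(x ⊛ y)[0] = -4
(x ⊛ y)[1] = 0
(x ⊛ y)[2] = 0

x ⊛ y = [-4, 0, 0]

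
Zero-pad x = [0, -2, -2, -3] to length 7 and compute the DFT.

Original 4-point DFT: [-7, 2-1i, 3, 2+1i]
Zero-padded 7-point DFT provides frequency interpolation.

DFT_7([x, 0, ...]) = [-7, 1.9010+4.8152i, 0.3765-1.2634i, 1.2225+2.2289i, 1.2225-2.2289i, 0.3765+1.2634i, 1.9010-4.8152i]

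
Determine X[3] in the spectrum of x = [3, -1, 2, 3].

X[3] = Σ(n=0 to 3) x[n] · ω_4^(3n) where ω_4 = e^(-2πi/4)
= (3)·ω_4^0 + (-1)·ω_4^3 + (2)·ω_4^6 + (3)·ω_4^9

X[3] = 1-4i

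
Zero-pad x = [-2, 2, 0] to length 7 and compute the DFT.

Original 3-point DFT: [0, -3.0000-1.7321i, -3.0000+1.7321i]
Zero-padded 7-point DFT provides frequency interpolation.

DFT_7([x, 0, ...]) = [0, -0.7530-1.5637i, -2.4450-1.9499i, -3.8019-0.8678i, -3.8019+0.8678i, -2.4450+1.9499i, -0.7530+1.5637i]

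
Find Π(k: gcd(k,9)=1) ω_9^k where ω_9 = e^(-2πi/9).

The primitive 9th roots of unity are ω_9^k for k coprime to 9: k ∈ {1, 2, 4, 5, 7, 8}
Their product equals the constant term of the cyclotomic polynomial Φ_9(x) up to sign.
For n ≥ 3, the product of all primitive nth roots of unity is 1. (For n=1 it is 1; for n=2 it is -1.)

1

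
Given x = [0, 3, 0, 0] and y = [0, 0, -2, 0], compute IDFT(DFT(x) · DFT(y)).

(x ⊛ y)[n] = Σ(m=0 to 3) x[m] · y[(n-m) mod 4]

Computing each output sample:
(x ⊛ y)[0] = 0
(x ⊛ y)[1] = 0
(x ⊛ y)[2] = 0
(x ⊛ y)[3] = -6

x ⊛ y = [0, 0, 0, -6]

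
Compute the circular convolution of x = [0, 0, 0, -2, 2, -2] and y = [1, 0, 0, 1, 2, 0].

(x ⊛ y)[n] = Σ(m=0 to 5) x[m] · y[(n-m) mod 6]

Computing each output sample:
(x ⊛ y)[0] = -2
(x ⊛ y)[1] = -2
(x ⊛ y)[2] = 2
(x ⊛ y)[3] = -6
(x ⊛ y)[4] = 2
(x ⊛ y)[5] = -2

x ⊛ y = [-2, -2, 2, -6, 2, -2]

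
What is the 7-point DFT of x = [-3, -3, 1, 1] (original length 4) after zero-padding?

Original 4-point DFT: [-4, -4+4i, 0, -4-4i]
Zero-padded 7-point DFT provides frequency interpolation.

DFT_7([x, 0, ...]) = [-4, -5.9940+0.9367i, -2.6099+4.1405i, 0.1039+1.1086i, 0.1039-1.1086i, -2.6099-4.1405i, -5.9940-0.9367i]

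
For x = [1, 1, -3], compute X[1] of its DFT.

X[1] = Σ(n=0 to 2) x[n] · ω_3^(1n) where ω_3 = e^(-2πi/3)
= (1)·ω_3^0 + (1)·ω_3^1 + (-3)·ω_3^2

X[1] = 2.0000-3.4641i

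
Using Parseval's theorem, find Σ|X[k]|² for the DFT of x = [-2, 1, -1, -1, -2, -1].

Parseval: Σ|x[n]|² = (1/N)Σ|X[k]|², so Σ|X[k]|² = N·Σ|x[n]|² = 6·12.0000

Σ|X[k]|² = N·Σ|x[n]|² = 6·12.0000 = 72.0000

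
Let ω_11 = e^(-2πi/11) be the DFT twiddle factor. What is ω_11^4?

ω_11^4 = e^(-2πi·4/11)
= cos(-2π·4/11) + i·sin(-2π·4/11)
= cos(-8π/11) + i·sin(-8π/11)

ω_11^4 = cos(-8π/11) + i·sin(-8π/11) = -0.6549-0.7557i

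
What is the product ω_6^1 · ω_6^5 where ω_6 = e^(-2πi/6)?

The primitive 6th roots of unity are ω_6^k for k coprime to 6: k ∈ {1, 5}
Their product equals the constant term of the cyclotomic polynomial Φ_6(x) up to sign.
For n ≥ 3, the product of all primitive nth roots of unity is 1. (For n=1 it is 1; for n=2 it is -1.)

1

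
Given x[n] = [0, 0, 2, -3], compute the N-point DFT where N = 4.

X[k] = Σ(n=0 to 3) x[n] · ω_4^(nk)
where ω_4 = e^(-2πi/4)

Computing each X[k]:
X[0] = -1
X[1] = -2-3i
X[2] = 5
X[3] = -2+3i

X = [-1, -2-3i, 5, -2+3i]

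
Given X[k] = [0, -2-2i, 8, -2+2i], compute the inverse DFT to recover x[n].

x[n] = (1/4) Σ(k=0 to 3) X[k] · e^(2πikn/4)

Computing each x[n]:
x[0] = 1
x[1] = -1
x[2] = 3
x[3] = -3

x = [1, -1, 3, -3]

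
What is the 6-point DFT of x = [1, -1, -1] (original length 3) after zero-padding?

Original 3-point DFT: [-1, 2, 2]
Zero-padded 6-point DFT provides frequency interpolation.

DFT_6([x, 0, ...]) = [-1, 1.0000+1.7321i, 2, 1, 2, 1.0000-1.7321i]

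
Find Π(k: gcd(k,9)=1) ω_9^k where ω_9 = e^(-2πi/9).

The primitive 9th roots of unity are ω_9^k for k coprime to 9: k ∈ {1, 2, 4, 5, 7, 8}
Their product equals the constant term of the cyclotomic polynomial Φ_9(x) up to sign.
For n ≥ 3, the product of all primitive nth roots of unity is 1. (For n=1 it is 1; for n=2 it is -1.)

1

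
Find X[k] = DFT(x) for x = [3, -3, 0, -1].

X[k] = Σ(n=0 to 3) x[n] · ω_4^(nk)
where ω_4 = e^(-2πi/4)

Computing each X[k]:
X[0] = -1
X[1] = 3+2i
X[2] = 7
X[3] = 3-2i

X = [-1, 3+2i, 7, 3-2i]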